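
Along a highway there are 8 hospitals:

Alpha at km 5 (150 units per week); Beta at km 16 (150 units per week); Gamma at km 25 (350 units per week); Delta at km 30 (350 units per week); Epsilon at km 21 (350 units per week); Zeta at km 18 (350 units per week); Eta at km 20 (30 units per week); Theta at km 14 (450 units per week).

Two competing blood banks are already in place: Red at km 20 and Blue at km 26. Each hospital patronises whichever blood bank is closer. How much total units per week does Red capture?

The indifferent point is the midpoint (20+26)/2 = 23; hospitals left of it (closer to Red at 20) go to Red, those right go to Blue.
  Alpha at 5 (w=150) → Red
  Theta at 14 (w=450) → Red
  Beta at 16 (w=150) → Red
  Zeta at 18 (w=350) → Red
  Eta at 20 (w=30) → Red
  Epsilon at 21 (w=350) → Red
  Gamma at 25 (w=350) → Blue
  Delta at 30 (w=350) → Blue
Red captures 1480; Blue captures 700.

1480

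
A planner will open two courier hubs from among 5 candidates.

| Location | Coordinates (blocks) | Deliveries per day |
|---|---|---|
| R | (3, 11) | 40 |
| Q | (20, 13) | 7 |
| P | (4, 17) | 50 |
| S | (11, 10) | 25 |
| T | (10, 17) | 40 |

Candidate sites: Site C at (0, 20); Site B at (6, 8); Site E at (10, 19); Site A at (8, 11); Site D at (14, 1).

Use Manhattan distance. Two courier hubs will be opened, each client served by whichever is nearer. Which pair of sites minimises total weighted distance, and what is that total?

Evaluate every pair (each demand assigned to the nearer of the two):
  {Site E, Site A}: total = 878
  {Site B, Site E}: total = 1007
  {Site C, Site A}: total = 1068
  {Site B, Site A}: total = 1218
  {Site A, Site D}: total = 1218
  {Site C, Site E}: total = 1272
  {Site C, Site B}: total = 1418
  {Site E, Site D}: total = 1442
  {Site B, Site D}: total = 1611
  {Site C, Site D}: total = 1776
Best pair: {Site E, Site A} with total 878.

{Site E, Site A}, total 878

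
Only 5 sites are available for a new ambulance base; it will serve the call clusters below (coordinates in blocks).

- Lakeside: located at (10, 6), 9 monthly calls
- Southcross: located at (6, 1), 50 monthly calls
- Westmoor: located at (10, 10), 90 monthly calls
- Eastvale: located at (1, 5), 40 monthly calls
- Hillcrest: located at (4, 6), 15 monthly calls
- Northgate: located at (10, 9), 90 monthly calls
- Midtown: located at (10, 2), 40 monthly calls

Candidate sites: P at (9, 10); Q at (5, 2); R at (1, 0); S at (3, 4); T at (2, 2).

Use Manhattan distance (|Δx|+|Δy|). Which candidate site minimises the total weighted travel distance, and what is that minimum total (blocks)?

Total weighted distance at each candidate:
  P (9, 10): total = 1930
  Q (5, 2): total = 2986
  R (1, 0): total = 4540
  S (3, 4): total = 3156
  T (2, 2): total = 3718
Minimum is at P with total 1930 blocks.

P, total 1930 blocks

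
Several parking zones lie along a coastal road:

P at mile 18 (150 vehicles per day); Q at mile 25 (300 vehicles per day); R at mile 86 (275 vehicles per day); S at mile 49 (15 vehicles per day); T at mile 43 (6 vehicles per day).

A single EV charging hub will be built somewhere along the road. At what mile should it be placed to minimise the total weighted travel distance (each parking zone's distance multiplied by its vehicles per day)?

For a sum of weighted absolute distances on a line, the optimum is the weighted median (not the mean). Total weight W = 746; half-weight = 373.
Sort by position and accumulate weight:
  mile 18 (P, w=150) → cum 150
  mile 25 (Q, w=300) → cum 450  ≥ 373 → median here
  mile 43 (T, w=6) → cum 456
  mile 49 (S, w=15) → cum 471
  mile 86 (R, w=275) → cum 746
Optimal location: mile 25.

x = 25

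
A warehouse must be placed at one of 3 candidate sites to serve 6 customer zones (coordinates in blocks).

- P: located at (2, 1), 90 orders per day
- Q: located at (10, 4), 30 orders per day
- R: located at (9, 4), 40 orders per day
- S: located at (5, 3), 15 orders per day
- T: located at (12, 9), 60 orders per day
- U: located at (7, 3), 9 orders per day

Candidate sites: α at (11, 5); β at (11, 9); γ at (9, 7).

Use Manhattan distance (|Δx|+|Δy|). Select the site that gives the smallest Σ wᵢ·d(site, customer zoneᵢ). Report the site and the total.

Total weighted distance at each candidate:
  α (11, 5): total = 1824
  β (11, 9): total = 2320
  γ (9, 7): total = 1884
Minimum is at α with total 1824 blocks.

α, total 1824 blocks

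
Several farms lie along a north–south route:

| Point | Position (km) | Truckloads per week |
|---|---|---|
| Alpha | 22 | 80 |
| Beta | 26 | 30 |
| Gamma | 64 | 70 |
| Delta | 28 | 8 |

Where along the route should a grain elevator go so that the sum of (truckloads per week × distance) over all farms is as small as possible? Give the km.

x = 26

For a sum of weighted absolute distances on a line, the optimum is the weighted median (not the mean). Total weight W = 188; half-weight = 94.
Sort by position and accumulate weight:
  km 22 (Alpha, w=80) → cum 80
  km 26 (Beta, w=30) → cum 110  ≥ 94 → median here
  km 28 (Delta, w=8) → cum 118
  km 64 (Gamma, w=70) → cum 188
Optimal location: km 26.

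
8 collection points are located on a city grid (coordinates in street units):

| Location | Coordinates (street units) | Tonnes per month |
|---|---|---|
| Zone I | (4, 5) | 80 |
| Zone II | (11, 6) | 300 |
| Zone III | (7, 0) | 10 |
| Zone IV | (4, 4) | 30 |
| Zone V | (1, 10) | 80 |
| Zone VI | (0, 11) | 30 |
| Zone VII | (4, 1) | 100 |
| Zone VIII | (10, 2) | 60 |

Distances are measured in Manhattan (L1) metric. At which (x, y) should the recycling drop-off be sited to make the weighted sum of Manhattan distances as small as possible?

Manhattan distance separates: Σwᵢ(|x−xᵢ|+|y−yᵢ|) = Σwᵢ|x−xᵢ| + Σwᵢ|y−yᵢ|, so x and y are optimised independently as 1-D weighted medians.
Total weight W = 690; half = 345.
x-coordinate, sorted with cumulative weight:
  x=0 (Zone VI, w=30) cum 30
  x=1 (Zone V, w=80) cum 110
  x=4 (Zone I, w=80) cum 190
  x=4 (Zone IV, w=30) cum 220
  x=4 (Zone VII, w=100) cum 320
  x=7 (Zone III, w=10) cum 330
  x=10 (Zone VIII, w=60) cum 390  ← median
  x=11 (Zone II, w=300) cum 690
⇒ x* = 10
y-coordinate, sorted with cumulative weight:
  y=0 (Zone III, w=10) cum 10
  y=1 (Zone VII, w=100) cum 110
  y=2 (Zone VIII, w=60) cum 170
  y=4 (Zone IV, w=30) cum 200
  y=5 (Zone I, w=80) cum 280
  y=6 (Zone II, w=300) cum 580  ← median
  y=10 (Zone V, w=80) cum 660
  y=11 (Zone VI, w=30) cum 690
⇒ y* = 6

(10, 6)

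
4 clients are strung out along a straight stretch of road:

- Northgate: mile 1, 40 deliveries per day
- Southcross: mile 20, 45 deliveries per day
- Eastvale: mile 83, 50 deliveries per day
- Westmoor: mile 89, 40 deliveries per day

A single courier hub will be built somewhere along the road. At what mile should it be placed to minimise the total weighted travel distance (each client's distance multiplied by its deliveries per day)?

x = 83

For a sum of weighted absolute distances on a line, the optimum is the weighted median (not the mean). Total weight W = 175; half-weight = 87.5.
Sort by position and accumulate weight:
  mile 1 (Northgate, w=40) → cum 40
  mile 20 (Southcross, w=45) → cum 85
  mile 83 (Eastvale, w=50) → cum 135  ≥ 87.5 → median here
  mile 89 (Westmoor, w=40) → cum 175
Optimal location: mile 83.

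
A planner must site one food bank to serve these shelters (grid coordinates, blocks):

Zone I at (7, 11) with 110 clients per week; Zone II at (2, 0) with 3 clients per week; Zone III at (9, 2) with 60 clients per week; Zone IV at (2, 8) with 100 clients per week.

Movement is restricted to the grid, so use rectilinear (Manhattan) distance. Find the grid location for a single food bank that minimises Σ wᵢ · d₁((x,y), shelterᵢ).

(7, 8)

Manhattan distance separates: Σwᵢ(|x−xᵢ|+|y−yᵢ|) = Σwᵢ|x−xᵢ| + Σwᵢ|y−yᵢ|, so x and y are optimised independently as 1-D weighted medians.
Total weight W = 273; half = 136.5.
x-coordinate, sorted with cumulative weight:
  x=2 (Zone II, w=3) cum 3
  x=2 (Zone IV, w=100) cum 103
  x=7 (Zone I, w=110) cum 213  ← median
  x=9 (Zone III, w=60) cum 273
⇒ x* = 7
y-coordinate, sorted with cumulative weight:
  y=0 (Zone II, w=3) cum 3
  y=2 (Zone III, w=60) cum 63
  y=8 (Zone IV, w=100) cum 163  ← median
  y=11 (Zone I, w=110) cum 273
⇒ y* = 8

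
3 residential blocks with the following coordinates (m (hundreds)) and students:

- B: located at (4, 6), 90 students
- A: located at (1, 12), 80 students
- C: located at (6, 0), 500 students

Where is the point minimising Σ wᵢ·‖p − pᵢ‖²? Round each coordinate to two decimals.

The minimiser of Σwᵢ‖p−pᵢ‖² is the weighted centroid p* = (Σwᵢpᵢ)/(Σwᵢ).
Σwᵢ = 670.
Σwᵢxᵢ = 90·4 + 80·1 + 500·6 = 3440.
Σwᵢyᵢ = 90·6 + 80·12 + 500·0 = 1500.
x* = 3440/670 = 5.13, y* = 1500/670 = 2.24.

(5.13, 2.24)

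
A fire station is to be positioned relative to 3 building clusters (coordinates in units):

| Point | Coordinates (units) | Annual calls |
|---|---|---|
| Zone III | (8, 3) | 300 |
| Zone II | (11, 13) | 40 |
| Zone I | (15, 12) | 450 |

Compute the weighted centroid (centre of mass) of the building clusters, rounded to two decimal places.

The minimiser of Σwᵢ‖p−pᵢ‖² is the weighted centroid p* = (Σwᵢpᵢ)/(Σwᵢ).
Σwᵢ = 790.
Σwᵢxᵢ = 300·8 + 40·11 + 450·15 = 9590.
Σwᵢyᵢ = 300·3 + 40·13 + 450·12 = 6820.
x* = 9590/790 = 12.14, y* = 6820/790 = 8.63.

(12.14, 8.63)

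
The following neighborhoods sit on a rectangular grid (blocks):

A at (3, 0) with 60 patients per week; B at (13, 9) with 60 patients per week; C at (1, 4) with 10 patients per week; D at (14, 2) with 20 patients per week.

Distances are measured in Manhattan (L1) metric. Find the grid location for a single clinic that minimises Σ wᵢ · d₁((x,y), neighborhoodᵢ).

Manhattan distance separates: Σwᵢ(|x−xᵢ|+|y−yᵢ|) = Σwᵢ|x−xᵢ| + Σwᵢ|y−yᵢ|, so x and y are optimised independently as 1-D weighted medians.
Total weight W = 150; half = 75.
x-coordinate, sorted with cumulative weight:
  x=1 (C, w=10) cum 10
  x=3 (A, w=60) cum 70
  x=13 (B, w=60) cum 130  ← median
  x=14 (D, w=20) cum 150
⇒ x* = 13
y-coordinate, sorted with cumulative weight:
  y=0 (A, w=60) cum 60
  y=2 (D, w=20) cum 80  ← median
  y=4 (C, w=10) cum 90
  y=9 (B, w=60) cum 150
⇒ y* = 2

(13, 2)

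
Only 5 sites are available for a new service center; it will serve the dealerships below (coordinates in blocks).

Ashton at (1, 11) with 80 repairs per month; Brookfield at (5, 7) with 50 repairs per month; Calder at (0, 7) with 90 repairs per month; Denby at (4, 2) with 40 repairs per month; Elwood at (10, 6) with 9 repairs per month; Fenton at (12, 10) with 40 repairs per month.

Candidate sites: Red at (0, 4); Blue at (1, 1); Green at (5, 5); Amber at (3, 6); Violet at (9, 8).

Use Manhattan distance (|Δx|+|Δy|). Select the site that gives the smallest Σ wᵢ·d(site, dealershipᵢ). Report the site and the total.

Amber, total 1853 blocks

Total weighted distance at each candidate:
  Red (0, 4): total = 2378
  Blue (1, 1): total = 3016
  Green (5, 5): total = 2224
  Amber (3, 6): total = 1853
  Violet (9, 8): total = 2697
Minimum is at Amber with total 1853 blocks.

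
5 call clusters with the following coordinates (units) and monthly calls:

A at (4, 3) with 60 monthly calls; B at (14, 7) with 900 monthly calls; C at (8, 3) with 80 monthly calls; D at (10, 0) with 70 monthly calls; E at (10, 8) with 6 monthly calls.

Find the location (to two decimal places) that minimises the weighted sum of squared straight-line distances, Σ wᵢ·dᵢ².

(12.76, 6.06)

The minimiser of Σwᵢ‖p−pᵢ‖² is the weighted centroid p* = (Σwᵢpᵢ)/(Σwᵢ).
Σwᵢ = 1116.
Σwᵢxᵢ = 60·4 + 900·14 + 80·8 + 70·10 + 6·10 = 14240.
Σwᵢyᵢ = 60·3 + 900·7 + 80·3 + 70·0 + 6·8 = 6768.
x* = 14240/1116 = 12.76, y* = 6768/1116 = 6.06.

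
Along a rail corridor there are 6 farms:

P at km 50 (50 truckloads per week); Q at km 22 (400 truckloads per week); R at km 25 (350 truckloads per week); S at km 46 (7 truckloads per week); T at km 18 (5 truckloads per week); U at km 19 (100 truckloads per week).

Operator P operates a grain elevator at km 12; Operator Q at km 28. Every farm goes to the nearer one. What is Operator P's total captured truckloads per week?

105

The indifferent point is the midpoint (12+28)/2 = 20; farms left of it (closer to Operator P at 12) go to Operator P, those right go to Operator Q.
  T at 18 (w=5) → Operator P
  U at 19 (w=100) → Operator P
  Q at 22 (w=400) → Operator Q
  R at 25 (w=350) → Operator Q
  S at 46 (w=7) → Operator Q
  P at 50 (w=50) → Operator Q
Operator P captures 105; Operator Q captures 807.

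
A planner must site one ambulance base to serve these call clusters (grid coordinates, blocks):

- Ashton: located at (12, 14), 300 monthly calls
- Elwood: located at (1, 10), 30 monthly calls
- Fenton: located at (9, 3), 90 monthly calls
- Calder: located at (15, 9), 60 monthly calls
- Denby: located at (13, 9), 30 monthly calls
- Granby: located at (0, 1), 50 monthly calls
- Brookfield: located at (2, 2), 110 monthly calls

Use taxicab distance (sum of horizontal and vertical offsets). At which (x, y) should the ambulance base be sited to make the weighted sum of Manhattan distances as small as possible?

Manhattan distance separates: Σwᵢ(|x−xᵢ|+|y−yᵢ|) = Σwᵢ|x−xᵢ| + Σwᵢ|y−yᵢ|, so x and y are optimised independently as 1-D weighted medians.
Total weight W = 670; half = 335.
x-coordinate, sorted with cumulative weight:
  x=0 (Granby, w=50) cum 50
  x=1 (Elwood, w=30) cum 80
  x=2 (Brookfield, w=110) cum 190
  x=9 (Fenton, w=90) cum 280
  x=12 (Ashton, w=300) cum 580  ← median
  x=13 (Denby, w=30) cum 610
  x=15 (Calder, w=60) cum 670
⇒ x* = 12
y-coordinate, sorted with cumulative weight:
  y=1 (Granby, w=50) cum 50
  y=2 (Brookfield, w=110) cum 160
  y=3 (Fenton, w=90) cum 250
  y=9 (Calder, w=60) cum 310
  y=9 (Denby, w=30) cum 340  ← median
  y=10 (Elwood, w=30) cum 370
  y=14 (Ashton, w=300) cum 670
⇒ y* = 9

(12, 9)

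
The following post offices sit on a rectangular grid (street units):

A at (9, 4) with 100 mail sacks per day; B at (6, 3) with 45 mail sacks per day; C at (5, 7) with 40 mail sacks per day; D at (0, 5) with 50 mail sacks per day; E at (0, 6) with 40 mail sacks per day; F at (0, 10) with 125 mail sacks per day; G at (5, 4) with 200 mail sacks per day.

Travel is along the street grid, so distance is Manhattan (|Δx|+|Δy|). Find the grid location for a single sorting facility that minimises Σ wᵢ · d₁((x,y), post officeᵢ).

(5, 4)

Manhattan distance separates: Σwᵢ(|x−xᵢ|+|y−yᵢ|) = Σwᵢ|x−xᵢ| + Σwᵢ|y−yᵢ|, so x and y are optimised independently as 1-D weighted medians.
Total weight W = 600; half = 300.
x-coordinate, sorted with cumulative weight:
  x=0 (D, w=50) cum 50
  x=0 (E, w=40) cum 90
  x=0 (F, w=125) cum 215
  x=5 (C, w=40) cum 255
  x=5 (G, w=200) cum 455  ← median
  x=6 (B, w=45) cum 500
  x=9 (A, w=100) cum 600
⇒ x* = 5
y-coordinate, sorted with cumulative weight:
  y=3 (B, w=45) cum 45
  y=4 (A, w=100) cum 145
  y=4 (G, w=200) cum 345  ← median
  y=5 (D, w=50) cum 395
  y=6 (E, w=40) cum 435
  y=7 (C, w=40) cum 475
  y=10 (F, w=125) cum 600
⇒ y* = 4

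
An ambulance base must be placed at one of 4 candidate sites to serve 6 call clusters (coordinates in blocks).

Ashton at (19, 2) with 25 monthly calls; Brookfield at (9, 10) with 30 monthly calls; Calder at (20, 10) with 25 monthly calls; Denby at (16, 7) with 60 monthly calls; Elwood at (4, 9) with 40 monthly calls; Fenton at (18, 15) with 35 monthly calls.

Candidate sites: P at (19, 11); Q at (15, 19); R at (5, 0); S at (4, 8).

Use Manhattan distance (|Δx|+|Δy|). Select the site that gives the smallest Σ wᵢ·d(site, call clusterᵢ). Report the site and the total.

P, total 1880 blocks

Total weighted distance at each candidate:
  P (19, 11): total = 1880
  Q (15, 19): total = 3190
  R (5, 0): total = 3905
  S (4, 8): total = 2740
Minimum is at P with total 1880 blocks.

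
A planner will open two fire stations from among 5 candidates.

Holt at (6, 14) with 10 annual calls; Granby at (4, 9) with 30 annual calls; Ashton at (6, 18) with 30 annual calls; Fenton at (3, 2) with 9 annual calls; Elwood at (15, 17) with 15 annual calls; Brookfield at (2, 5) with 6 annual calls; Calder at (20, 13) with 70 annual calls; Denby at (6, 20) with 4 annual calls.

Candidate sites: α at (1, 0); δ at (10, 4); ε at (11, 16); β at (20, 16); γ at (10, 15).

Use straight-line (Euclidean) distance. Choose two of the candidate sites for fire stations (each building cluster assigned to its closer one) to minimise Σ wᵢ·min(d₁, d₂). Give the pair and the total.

{β, γ}, total 967.6

Evaluate every pair (each demand assigned to the nearer of the two):
  {β, γ}: total = 967.6
  {ε, β}: total = 1040.2
  {δ, β}: total = 1224.9
  {α, β}: total = 1251.1
  {α, ε}: total = 1307.6
  {δ, ε}: total = 1315.1
  {α, γ}: total = 1322.1
  {δ, γ}: total = 1359.7
  {ε, γ}: total = 1407.0
  {α, δ}: total = 2051.5
Best pair: {β, γ} with total 967.6.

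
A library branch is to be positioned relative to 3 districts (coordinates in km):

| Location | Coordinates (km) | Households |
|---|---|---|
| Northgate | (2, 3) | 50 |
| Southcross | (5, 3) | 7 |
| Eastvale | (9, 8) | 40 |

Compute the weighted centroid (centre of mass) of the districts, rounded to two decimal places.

The minimiser of Σwᵢ‖p−pᵢ‖² is the weighted centroid p* = (Σwᵢpᵢ)/(Σwᵢ).
Σwᵢ = 97.
Σwᵢxᵢ = 50·2 + 7·5 + 40·9 = 495.
Σwᵢyᵢ = 50·3 + 7·3 + 40·8 = 491.
x* = 495/97 = 5.10, y* = 491/97 = 5.06.

(5.10, 5.06)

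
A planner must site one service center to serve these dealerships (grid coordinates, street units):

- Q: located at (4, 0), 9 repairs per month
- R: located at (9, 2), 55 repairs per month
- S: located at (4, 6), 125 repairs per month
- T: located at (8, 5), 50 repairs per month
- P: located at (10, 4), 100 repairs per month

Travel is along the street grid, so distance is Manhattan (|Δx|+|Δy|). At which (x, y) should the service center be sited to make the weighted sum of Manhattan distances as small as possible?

(8, 5)

Manhattan distance separates: Σwᵢ(|x−xᵢ|+|y−yᵢ|) = Σwᵢ|x−xᵢ| + Σwᵢ|y−yᵢ|, so x and y are optimised independently as 1-D weighted medians.
Total weight W = 339; half = 169.5.
x-coordinate, sorted with cumulative weight:
  x=4 (Q, w=9) cum 9
  x=4 (S, w=125) cum 134
  x=8 (T, w=50) cum 184  ← median
  x=9 (R, w=55) cum 239
  x=10 (P, w=100) cum 339
⇒ x* = 8
y-coordinate, sorted with cumulative weight:
  y=0 (Q, w=9) cum 9
  y=2 (R, w=55) cum 64
  y=4 (P, w=100) cum 164
  y=5 (T, w=50) cum 214  ← median
  y=6 (S, w=125) cum 339
⇒ y* = 5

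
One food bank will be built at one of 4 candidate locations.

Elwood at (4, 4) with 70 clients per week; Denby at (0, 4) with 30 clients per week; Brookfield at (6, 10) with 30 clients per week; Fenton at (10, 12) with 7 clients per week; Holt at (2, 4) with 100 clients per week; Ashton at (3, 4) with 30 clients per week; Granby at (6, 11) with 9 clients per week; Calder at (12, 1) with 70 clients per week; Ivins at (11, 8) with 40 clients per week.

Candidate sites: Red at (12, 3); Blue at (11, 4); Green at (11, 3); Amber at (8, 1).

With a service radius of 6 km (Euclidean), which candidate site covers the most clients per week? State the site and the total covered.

Amber, covering 170

Coverage radius r = 6 km; a point is covered iff (Δx)²+(Δy)² ≤ 6² = 36.
  Red (12, 3): covers {Calder, Ivins} → 110
  Blue (11, 4): covers {Calder, Ivins} → 110
  Green (11, 3): covers {Calder, Ivins} → 110
  Amber (8, 1): covers {Elwood, Ashton, Calder} → 170
Maximum coverage at Amber: 170 clients per week.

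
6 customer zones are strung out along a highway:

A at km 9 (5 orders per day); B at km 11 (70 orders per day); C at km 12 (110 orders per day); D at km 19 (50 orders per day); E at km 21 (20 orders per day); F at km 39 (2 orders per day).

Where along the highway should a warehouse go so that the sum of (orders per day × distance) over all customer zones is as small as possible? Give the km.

x = 12

For a sum of weighted absolute distances on a line, the optimum is the weighted median (not the mean). Total weight W = 257; half-weight = 128.5.
Sort by position and accumulate weight:
  km 9 (A, w=5) → cum 5
  km 11 (B, w=70) → cum 75
  km 12 (C, w=110) → cum 185  ≥ 128.5 → median here
  km 19 (D, w=50) → cum 235
  km 21 (E, w=20) → cum 255
  km 39 (F, w=2) → cum 257
Optimal location: km 12.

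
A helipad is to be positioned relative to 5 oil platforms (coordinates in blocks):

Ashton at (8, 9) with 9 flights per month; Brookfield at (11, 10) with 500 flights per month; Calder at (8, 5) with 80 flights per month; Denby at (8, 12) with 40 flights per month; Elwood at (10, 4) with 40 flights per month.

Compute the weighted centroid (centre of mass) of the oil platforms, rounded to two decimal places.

The minimiser of Σwᵢ‖p−pᵢ‖² is the weighted centroid p* = (Σwᵢpᵢ)/(Σwᵢ).
Σwᵢ = 669.
Σwᵢxᵢ = 9·8 + 500·11 + 80·8 + 40·8 + 40·10 = 6932.
Σwᵢyᵢ = 9·9 + 500·10 + 80·5 + 40·12 + 40·4 = 6121.
x* = 6932/669 = 10.36, y* = 6121/669 = 9.15.

(10.36, 9.15)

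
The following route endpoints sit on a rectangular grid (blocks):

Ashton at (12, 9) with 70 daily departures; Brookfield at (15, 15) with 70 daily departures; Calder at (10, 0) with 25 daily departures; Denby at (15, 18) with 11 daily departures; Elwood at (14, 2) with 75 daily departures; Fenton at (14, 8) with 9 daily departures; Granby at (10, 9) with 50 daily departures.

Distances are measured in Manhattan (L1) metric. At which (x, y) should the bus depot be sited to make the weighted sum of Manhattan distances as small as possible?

Manhattan distance separates: Σwᵢ(|x−xᵢ|+|y−yᵢ|) = Σwᵢ|x−xᵢ| + Σwᵢ|y−yᵢ|, so x and y are optimised independently as 1-D weighted medians.
Total weight W = 310; half = 155.
x-coordinate, sorted with cumulative weight:
  x=10 (Calder, w=25) cum 25
  x=10 (Granby, w=50) cum 75
  x=12 (Ashton, w=70) cum 145
  x=14 (Elwood, w=75) cum 220  ← median
  x=14 (Fenton, w=9) cum 229
  x=15 (Brookfield, w=70) cum 299
  x=15 (Denby, w=11) cum 310
⇒ x* = 14
y-coordinate, sorted with cumulative weight:
  y=0 (Calder, w=25) cum 25
  y=2 (Elwood, w=75) cum 100
  y=8 (Fenton, w=9) cum 109
  y=9 (Ashton, w=70) cum 179  ← median
  y=9 (Granby, w=50) cum 229
  y=15 (Brookfield, w=70) cum 299
  y=18 (Denby, w=11) cum 310
⇒ y* = 9

(14, 9)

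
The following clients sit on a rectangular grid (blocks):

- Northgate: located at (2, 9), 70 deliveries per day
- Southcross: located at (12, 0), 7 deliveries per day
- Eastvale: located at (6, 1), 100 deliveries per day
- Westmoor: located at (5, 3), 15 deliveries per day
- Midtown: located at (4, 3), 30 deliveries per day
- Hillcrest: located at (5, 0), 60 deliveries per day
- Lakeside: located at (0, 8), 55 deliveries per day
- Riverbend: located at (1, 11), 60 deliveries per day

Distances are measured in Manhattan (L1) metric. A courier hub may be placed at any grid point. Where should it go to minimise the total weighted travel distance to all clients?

(4, 3)

Manhattan distance separates: Σwᵢ(|x−xᵢ|+|y−yᵢ|) = Σwᵢ|x−xᵢ| + Σwᵢ|y−yᵢ|, so x and y are optimised independently as 1-D weighted medians.
Total weight W = 397; half = 198.5.
x-coordinate, sorted with cumulative weight:
  x=0 (Lakeside, w=55) cum 55
  x=1 (Riverbend, w=60) cum 115
  x=2 (Northgate, w=70) cum 185
  x=4 (Midtown, w=30) cum 215  ← median
  x=5 (Westmoor, w=15) cum 230
  x=5 (Hillcrest, w=60) cum 290
  x=6 (Eastvale, w=100) cum 390
  x=12 (Southcross, w=7) cum 397
⇒ x* = 4
y-coordinate, sorted with cumulative weight:
  y=0 (Southcross, w=7) cum 7
  y=0 (Hillcrest, w=60) cum 67
  y=1 (Eastvale, w=100) cum 167
  y=3 (Westmoor, w=15) cum 182
  y=3 (Midtown, w=30) cum 212  ← median
  y=8 (Lakeside, w=55) cum 267
  y=9 (Northgate, w=70) cum 337
  y=11 (Riverbend, w=60) cum 397
⇒ y* = 3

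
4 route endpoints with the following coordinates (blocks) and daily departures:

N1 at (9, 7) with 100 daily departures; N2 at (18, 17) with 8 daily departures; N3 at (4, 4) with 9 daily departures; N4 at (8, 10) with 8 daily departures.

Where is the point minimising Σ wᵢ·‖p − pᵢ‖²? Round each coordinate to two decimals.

The minimiser of Σwᵢ‖p−pᵢ‖² is the weighted centroid p* = (Σwᵢpᵢ)/(Σwᵢ).
Σwᵢ = 125.
Σwᵢxᵢ = 100·9 + 8·18 + 9·4 + 8·8 = 1144.
Σwᵢyᵢ = 100·7 + 8·17 + 9·4 + 8·10 = 952.
x* = 1144/125 = 9.15, y* = 952/125 = 7.62.

(9.15, 7.62)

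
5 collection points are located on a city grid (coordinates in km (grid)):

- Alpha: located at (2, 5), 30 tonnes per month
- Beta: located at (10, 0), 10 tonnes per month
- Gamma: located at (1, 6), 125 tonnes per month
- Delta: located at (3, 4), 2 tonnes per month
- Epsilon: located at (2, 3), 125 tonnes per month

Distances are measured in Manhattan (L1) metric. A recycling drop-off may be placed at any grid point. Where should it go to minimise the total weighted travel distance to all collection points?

Manhattan distance separates: Σwᵢ(|x−xᵢ|+|y−yᵢ|) = Σwᵢ|x−xᵢ| + Σwᵢ|y−yᵢ|, so x and y are optimised independently as 1-D weighted medians.
Total weight W = 292; half = 146.
x-coordinate, sorted with cumulative weight:
  x=1 (Gamma, w=125) cum 125
  x=2 (Alpha, w=30) cum 155  ← median
  x=2 (Epsilon, w=125) cum 280
  x=3 (Delta, w=2) cum 282
  x=10 (Beta, w=10) cum 292
⇒ x* = 2
y-coordinate, sorted with cumulative weight:
  y=0 (Beta, w=10) cum 10
  y=3 (Epsilon, w=125) cum 135
  y=4 (Delta, w=2) cum 137
  y=5 (Alpha, w=30) cum 167  ← median
  y=6 (Gamma, w=125) cum 292
⇒ y* = 5

(2, 5)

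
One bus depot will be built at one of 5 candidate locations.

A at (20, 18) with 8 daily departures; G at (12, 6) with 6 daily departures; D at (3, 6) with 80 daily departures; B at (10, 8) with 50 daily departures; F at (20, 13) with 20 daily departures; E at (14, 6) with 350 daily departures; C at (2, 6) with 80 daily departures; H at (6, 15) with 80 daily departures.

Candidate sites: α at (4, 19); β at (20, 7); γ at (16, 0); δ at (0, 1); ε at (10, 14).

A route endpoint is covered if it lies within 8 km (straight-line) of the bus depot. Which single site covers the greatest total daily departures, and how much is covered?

β, covering 370

Coverage radius r = 8 km; a point is covered iff (Δx)²+(Δy)² ≤ 8² = 64.
  α (4, 19): covers {H} → 80
  β (20, 7): covers {F, E} → 370
  γ (16, 0): covers {G, E} → 356
  δ (0, 1): covers {D, C} → 160
  ε (10, 14): covers {B, H} → 130
Maximum coverage at β: 370 daily departures.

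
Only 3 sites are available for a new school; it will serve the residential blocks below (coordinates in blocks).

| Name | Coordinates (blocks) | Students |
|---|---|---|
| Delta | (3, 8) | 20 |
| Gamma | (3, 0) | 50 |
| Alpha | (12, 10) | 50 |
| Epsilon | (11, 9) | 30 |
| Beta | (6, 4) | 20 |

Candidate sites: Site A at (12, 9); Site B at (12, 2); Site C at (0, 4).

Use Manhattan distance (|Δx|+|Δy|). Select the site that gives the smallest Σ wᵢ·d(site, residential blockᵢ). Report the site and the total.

Site A, total 1400 blocks

Total weighted distance at each candidate:
  Site A (12, 9): total = 1400
  Site B (12, 2): total = 1650
  Site C (0, 4): total = 1990
Minimum is at Site A with total 1400 blocks.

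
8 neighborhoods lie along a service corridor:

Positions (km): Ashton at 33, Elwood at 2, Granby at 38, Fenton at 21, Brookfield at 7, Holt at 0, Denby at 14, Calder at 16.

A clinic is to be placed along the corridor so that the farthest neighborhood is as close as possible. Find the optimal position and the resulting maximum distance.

location 19, max distance 19

The 1-center on a line is the midpoint of the two extreme points: leftmost at 0, rightmost at 38.
Optimal location = (0 + 38)/2 = 19; maximum distance = (38 − 0)/2 = 19.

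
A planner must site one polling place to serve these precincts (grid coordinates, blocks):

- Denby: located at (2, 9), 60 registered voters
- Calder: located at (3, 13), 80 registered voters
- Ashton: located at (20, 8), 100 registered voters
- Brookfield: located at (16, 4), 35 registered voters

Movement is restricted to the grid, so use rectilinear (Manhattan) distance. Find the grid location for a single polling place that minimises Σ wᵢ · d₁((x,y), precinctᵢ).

Manhattan distance separates: Σwᵢ(|x−xᵢ|+|y−yᵢ|) = Σwᵢ|x−xᵢ| + Σwᵢ|y−yᵢ|, so x and y are optimised independently as 1-D weighted medians.
Total weight W = 275; half = 137.5.
x-coordinate, sorted with cumulative weight:
  x=2 (Denby, w=60) cum 60
  x=3 (Calder, w=80) cum 140  ← median
  x=16 (Brookfield, w=35) cum 175
  x=20 (Ashton, w=100) cum 275
⇒ x* = 3
y-coordinate, sorted with cumulative weight:
  y=4 (Brookfield, w=35) cum 35
  y=8 (Ashton, w=100) cum 135
  y=9 (Denby, w=60) cum 195  ← median
  y=13 (Calder, w=80) cum 275
⇒ y* = 9

(3, 9)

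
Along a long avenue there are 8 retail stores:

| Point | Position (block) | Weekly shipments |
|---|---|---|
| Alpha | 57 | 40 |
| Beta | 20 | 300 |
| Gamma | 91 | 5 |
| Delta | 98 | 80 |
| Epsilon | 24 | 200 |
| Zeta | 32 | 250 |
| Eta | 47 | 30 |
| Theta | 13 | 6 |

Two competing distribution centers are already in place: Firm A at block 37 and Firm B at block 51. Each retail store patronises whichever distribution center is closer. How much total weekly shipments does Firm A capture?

756

The indifferent point is the midpoint (37+51)/2 = 44; retail stores left of it (closer to Firm A at 37) go to Firm A, those right go to Firm B.
  Theta at 13 (w=6) → Firm A
  Beta at 20 (w=300) → Firm A
  Epsilon at 24 (w=200) → Firm A
  Zeta at 32 (w=250) → Firm A
  Eta at 47 (w=30) → Firm B
  Alpha at 57 (w=40) → Firm B
  Gamma at 91 (w=5) → Firm B
  Delta at 98 (w=80) → Firm B
Firm A captures 756; Firm B captures 155.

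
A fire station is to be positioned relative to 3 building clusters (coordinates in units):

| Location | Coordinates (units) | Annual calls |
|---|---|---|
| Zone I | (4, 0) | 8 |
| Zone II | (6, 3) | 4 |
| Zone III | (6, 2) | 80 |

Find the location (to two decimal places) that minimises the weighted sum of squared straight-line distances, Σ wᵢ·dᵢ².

(5.83, 1.87)

The minimiser of Σwᵢ‖p−pᵢ‖² is the weighted centroid p* = (Σwᵢpᵢ)/(Σwᵢ).
Σwᵢ = 92.
Σwᵢxᵢ = 8·4 + 4·6 + 80·6 = 536.
Σwᵢyᵢ = 8·0 + 4·3 + 80·2 = 172.
x* = 536/92 = 5.83, y* = 172/92 = 1.87.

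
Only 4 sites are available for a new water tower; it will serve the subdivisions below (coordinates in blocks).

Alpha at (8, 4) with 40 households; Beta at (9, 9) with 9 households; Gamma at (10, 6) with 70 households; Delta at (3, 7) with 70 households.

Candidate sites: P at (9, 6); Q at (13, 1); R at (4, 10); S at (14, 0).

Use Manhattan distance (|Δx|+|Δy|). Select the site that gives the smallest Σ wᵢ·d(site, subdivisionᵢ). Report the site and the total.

Total weighted distance at each candidate:
  P (9, 6): total = 707
  Q (13, 1): total = 2108
  R (4, 10): total = 1434
  S (14, 0): total = 2486
Minimum is at P with total 707 blocks.

P, total 707 blocks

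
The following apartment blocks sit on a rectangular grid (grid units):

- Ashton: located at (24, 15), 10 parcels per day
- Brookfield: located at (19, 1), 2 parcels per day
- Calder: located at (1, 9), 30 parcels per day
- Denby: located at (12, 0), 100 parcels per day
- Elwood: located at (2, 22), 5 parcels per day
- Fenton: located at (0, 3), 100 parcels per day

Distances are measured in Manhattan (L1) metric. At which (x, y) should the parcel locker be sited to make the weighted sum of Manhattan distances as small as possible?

Manhattan distance separates: Σwᵢ(|x−xᵢ|+|y−yᵢ|) = Σwᵢ|x−xᵢ| + Σwᵢ|y−yᵢ|, so x and y are optimised independently as 1-D weighted medians.
Total weight W = 247; half = 123.5.
x-coordinate, sorted with cumulative weight:
  x=0 (Fenton, w=100) cum 100
  x=1 (Calder, w=30) cum 130  ← median
  x=2 (Elwood, w=5) cum 135
  x=12 (Denby, w=100) cum 235
  x=19 (Brookfield, w=2) cum 237
  x=24 (Ashton, w=10) cum 247
⇒ x* = 1
y-coordinate, sorted with cumulative weight:
  y=0 (Denby, w=100) cum 100
  y=1 (Brookfield, w=2) cum 102
  y=3 (Fenton, w=100) cum 202  ← median
  y=9 (Calder, w=30) cum 232
  y=15 (Ashton, w=10) cum 242
  y=22 (Elwood, w=5) cum 247
⇒ y* = 3

(1, 3)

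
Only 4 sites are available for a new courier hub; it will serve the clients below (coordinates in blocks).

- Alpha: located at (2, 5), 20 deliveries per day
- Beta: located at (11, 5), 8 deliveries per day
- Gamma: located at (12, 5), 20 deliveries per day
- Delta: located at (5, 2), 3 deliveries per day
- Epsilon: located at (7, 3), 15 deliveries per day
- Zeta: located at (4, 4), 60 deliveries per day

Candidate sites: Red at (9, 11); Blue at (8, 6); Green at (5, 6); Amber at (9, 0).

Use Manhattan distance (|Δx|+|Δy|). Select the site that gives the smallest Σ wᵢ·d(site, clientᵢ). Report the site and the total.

Total weighted distance at each candidate:
  Red (9, 11): total = 1413
  Blue (8, 6): total = 713
  Green (5, 6): total = 563
  Amber (9, 0): total = 1089
Minimum is at Green with total 563 blocks.

Green, total 563 blocks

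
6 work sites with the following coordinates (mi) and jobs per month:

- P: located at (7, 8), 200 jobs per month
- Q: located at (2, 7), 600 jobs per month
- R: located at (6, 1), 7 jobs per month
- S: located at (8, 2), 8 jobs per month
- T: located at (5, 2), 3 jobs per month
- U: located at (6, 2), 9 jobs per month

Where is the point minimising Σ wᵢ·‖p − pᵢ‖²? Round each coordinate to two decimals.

(3.36, 7.07)

The minimiser of Σwᵢ‖p−pᵢ‖² is the weighted centroid p* = (Σwᵢpᵢ)/(Σwᵢ).
Σwᵢ = 827.
Σwᵢxᵢ = 200·7 + 600·2 + 7·6 + 8·8 + 3·5 + 9·6 = 2775.
Σwᵢyᵢ = 200·8 + 600·7 + 7·1 + 8·2 + 3·2 + 9·2 = 5847.
x* = 2775/827 = 3.36, y* = 5847/827 = 7.07.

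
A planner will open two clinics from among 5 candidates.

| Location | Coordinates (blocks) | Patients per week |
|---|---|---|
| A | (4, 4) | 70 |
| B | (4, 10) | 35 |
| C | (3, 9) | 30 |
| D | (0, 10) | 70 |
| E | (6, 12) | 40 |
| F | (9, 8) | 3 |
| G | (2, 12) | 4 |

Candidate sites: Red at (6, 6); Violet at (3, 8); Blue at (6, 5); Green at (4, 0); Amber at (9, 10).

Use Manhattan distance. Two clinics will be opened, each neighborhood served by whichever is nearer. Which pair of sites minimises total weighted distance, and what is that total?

Evaluate every pair (each demand assigned to the nearer of the two):
  {Violet, Blue}: total = 1013
  {Red, Violet}: total = 1040
  {Violet, Amber}: total = 1061
  {Violet, Green}: total = 1083
  {Blue, Amber}: total = 1467
  {Red, Amber}: total = 1507
  {Green, Amber}: total = 1537
  {Red, Blue}: total = 1595
  {Red, Green}: total = 1665
  {Blue, Green}: total = 1777
Best pair: {Violet, Blue} with total 1013.

{Violet, Blue}, total 1013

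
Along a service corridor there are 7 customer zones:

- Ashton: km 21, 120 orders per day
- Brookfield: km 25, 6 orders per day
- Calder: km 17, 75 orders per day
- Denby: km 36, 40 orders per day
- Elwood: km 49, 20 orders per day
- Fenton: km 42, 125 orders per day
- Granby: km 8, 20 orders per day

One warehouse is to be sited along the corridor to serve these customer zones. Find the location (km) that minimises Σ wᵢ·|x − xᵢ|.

x = 21

For a sum of weighted absolute distances on a line, the optimum is the weighted median (not the mean). Total weight W = 406; half-weight = 203.
Sort by position and accumulate weight:
  km 8 (Granby, w=20) → cum 20
  km 17 (Calder, w=75) → cum 95
  km 21 (Ashton, w=120) → cum 215  ≥ 203 → median here
  km 25 (Brookfield, w=6) → cum 221
  km 36 (Denby, w=40) → cum 261
  km 42 (Fenton, w=125) → cum 386
  km 49 (Elwood, w=20) → cum 406
Optimal location: km 21.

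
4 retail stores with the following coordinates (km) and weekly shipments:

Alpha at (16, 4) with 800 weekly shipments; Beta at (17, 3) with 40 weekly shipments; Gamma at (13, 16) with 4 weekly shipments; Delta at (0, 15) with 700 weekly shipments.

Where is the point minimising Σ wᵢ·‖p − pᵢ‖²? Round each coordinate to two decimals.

The minimiser of Σwᵢ‖p−pᵢ‖² is the weighted centroid p* = (Σwᵢpᵢ)/(Σwᵢ).
Σwᵢ = 1544.
Σwᵢxᵢ = 800·16 + 40·17 + 4·13 + 700·0 = 13532.
Σwᵢyᵢ = 800·4 + 40·3 + 4·16 + 700·15 = 13884.
x* = 13532/1544 = 8.76, y* = 13884/1544 = 8.99.

(8.76, 8.99)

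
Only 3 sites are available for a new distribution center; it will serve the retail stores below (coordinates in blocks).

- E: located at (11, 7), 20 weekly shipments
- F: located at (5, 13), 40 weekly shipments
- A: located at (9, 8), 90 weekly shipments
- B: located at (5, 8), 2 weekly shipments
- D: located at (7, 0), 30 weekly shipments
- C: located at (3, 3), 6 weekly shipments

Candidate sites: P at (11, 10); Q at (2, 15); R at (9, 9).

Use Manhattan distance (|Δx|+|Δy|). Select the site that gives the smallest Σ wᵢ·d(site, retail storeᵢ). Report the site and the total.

Total weighted distance at each candidate:
  P (11, 10): total = 1306
  Q (2, 15): total = 2498
  R (9, 9): total = 902
Minimum is at R with total 902 blocks.

R, total 902 blocks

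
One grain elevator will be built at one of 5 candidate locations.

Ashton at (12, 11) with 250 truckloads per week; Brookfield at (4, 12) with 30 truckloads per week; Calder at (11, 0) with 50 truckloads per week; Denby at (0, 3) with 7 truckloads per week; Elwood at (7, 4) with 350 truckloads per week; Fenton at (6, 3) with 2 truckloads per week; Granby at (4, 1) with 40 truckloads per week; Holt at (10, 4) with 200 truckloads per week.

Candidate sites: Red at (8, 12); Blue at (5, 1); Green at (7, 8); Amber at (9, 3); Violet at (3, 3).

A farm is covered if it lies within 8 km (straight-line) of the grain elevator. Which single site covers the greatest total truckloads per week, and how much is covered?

Coverage radius r = 8 km; a point is covered iff (Δx)²+(Δy)² ≤ 8² = 64.
  Red (8, 12): covers {Ashton, Brookfield} → 280
  Blue (5, 1): covers {Calder, Denby, Elwood, Fenton, Granby, Holt} → 649
  Green (7, 8): covers {Ashton, Brookfield, Elwood, Fenton, Granby, Holt} → 872
  Amber (9, 3): covers {Calder, Elwood, Fenton, Granby, Holt} → 642
  Violet (3, 3): covers {Denby, Elwood, Fenton, Granby, Holt} → 599
Maximum coverage at Green: 872 truckloads per week.

Green, covering 872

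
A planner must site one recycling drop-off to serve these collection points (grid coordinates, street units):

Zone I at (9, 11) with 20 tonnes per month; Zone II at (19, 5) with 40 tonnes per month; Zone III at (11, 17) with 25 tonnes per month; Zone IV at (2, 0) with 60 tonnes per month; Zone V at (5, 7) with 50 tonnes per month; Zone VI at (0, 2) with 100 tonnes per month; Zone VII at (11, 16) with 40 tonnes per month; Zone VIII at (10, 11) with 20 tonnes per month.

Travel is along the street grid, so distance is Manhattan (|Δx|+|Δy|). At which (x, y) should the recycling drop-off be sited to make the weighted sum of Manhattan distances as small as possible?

Manhattan distance separates: Σwᵢ(|x−xᵢ|+|y−yᵢ|) = Σwᵢ|x−xᵢ| + Σwᵢ|y−yᵢ|, so x and y are optimised independently as 1-D weighted medians.
Total weight W = 355; half = 177.5.
x-coordinate, sorted with cumulative weight:
  x=0 (Zone VI, w=100) cum 100
  x=2 (Zone IV, w=60) cum 160
  x=5 (Zone V, w=50) cum 210  ← median
  x=9 (Zone I, w=20) cum 230
  x=10 (Zone VIII, w=20) cum 250
  x=11 (Zone III, w=25) cum 275
  x=11 (Zone VII, w=40) cum 315
  x=19 (Zone II, w=40) cum 355
⇒ x* = 5
y-coordinate, sorted with cumulative weight:
  y=0 (Zone IV, w=60) cum 60
  y=2 (Zone VI, w=100) cum 160
  y=5 (Zone II, w=40) cum 200  ← median
  y=7 (Zone V, w=50) cum 250
  y=11 (Zone I, w=20) cum 270
  y=11 (Zone VIII, w=20) cum 290
  y=16 (Zone VII, w=40) cum 330
  y=17 (Zone III, w=25) cum 355
⇒ y* = 5

(5, 5)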